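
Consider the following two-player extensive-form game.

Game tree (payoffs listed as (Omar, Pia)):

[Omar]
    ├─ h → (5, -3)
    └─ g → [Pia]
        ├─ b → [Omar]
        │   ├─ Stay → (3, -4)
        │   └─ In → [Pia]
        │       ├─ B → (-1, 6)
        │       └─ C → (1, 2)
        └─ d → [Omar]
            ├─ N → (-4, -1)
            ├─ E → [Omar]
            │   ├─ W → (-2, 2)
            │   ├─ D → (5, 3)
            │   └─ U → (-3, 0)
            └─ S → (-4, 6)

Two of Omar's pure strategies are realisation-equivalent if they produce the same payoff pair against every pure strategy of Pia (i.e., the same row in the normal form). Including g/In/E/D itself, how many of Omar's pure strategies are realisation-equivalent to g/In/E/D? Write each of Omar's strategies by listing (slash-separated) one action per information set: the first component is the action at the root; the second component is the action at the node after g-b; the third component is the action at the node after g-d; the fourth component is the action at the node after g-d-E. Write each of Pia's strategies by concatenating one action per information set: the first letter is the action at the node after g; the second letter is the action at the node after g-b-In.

Row for g/In/E/D (columns bB, bC, dB, dC): (-1,6) (1,2) (5,3) (5,3).
Every one of Omar's information sets is on the play path for some reply by Pia when Omar follows g/In/E/D.
Changing the action at any of them therefore changes at least one column, so only g/In/E/D itself gives this row.

1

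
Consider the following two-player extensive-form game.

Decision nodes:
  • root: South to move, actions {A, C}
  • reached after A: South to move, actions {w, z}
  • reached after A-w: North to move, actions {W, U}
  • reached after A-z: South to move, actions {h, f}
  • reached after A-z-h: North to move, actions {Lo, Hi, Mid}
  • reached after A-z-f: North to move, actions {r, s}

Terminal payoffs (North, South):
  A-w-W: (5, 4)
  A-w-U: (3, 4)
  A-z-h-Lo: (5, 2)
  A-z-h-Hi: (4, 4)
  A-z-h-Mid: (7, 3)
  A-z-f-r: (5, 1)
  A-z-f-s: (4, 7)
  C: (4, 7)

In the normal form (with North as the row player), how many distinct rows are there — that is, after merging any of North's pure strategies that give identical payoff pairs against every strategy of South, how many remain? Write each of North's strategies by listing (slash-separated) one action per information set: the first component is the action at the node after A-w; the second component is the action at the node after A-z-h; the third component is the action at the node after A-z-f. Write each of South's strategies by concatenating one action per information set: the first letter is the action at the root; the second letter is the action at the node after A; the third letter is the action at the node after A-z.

North has 12 pure strategies: W/Lo/r, W/Lo/s, W/Hi/r, W/Hi/s, W/Mid/r, W/Mid/s, U/Lo/r, U/Lo/s, U/Hi/r, U/Hi/s, U/Mid/r, U/Mid/s. Columns: Awh, Awf, Azh, Azf, Cwh, Cwf, Czh, Czf.
{W/Lo/r} → row (5,4) (5,4) (5,2) (5,1) (4,7) (4,7) (4,7) (4,7)
{W/Lo/s} → row (5,4) (5,4) (5,2) (4,7) (4,7) (4,7) (4,7) (4,7)
{W/Hi/r} → row (5,4) (5,4) (4,4) (5,1) (4,7) (4,7) (4,7) (4,7)
{W/Hi/s} → row (5,4) (5,4) (4,4) (4,7) (4,7) (4,7) (4,7) (4,7)
{W/Mid/r} → row (5,4) (5,4) (7,3) (5,1) (4,7) (4,7) (4,7) (4,7)
{W/Mid/s} → row (5,4) (5,4) (7,3) (4,7) (4,7) (4,7) (4,7) (4,7)
{U/Lo/r} → row (3,4) (3,4) (5,2) (5,1) (4,7) (4,7) (4,7) (4,7)
{U/Lo/s} → row (3,4) (3,4) (5,2) (4,7) (4,7) (4,7) (4,7) (4,7)
{U/Hi/r} → row (3,4) (3,4) (4,4) (5,1) (4,7) (4,7) (4,7) (4,7)
{U/Hi/s} → row (3,4) (3,4) (4,4) (4,7) (4,7) (4,7) (4,7) (4,7)
{U/Mid/r} → row (3,4) (3,4) (7,3) (5,1) (4,7) (4,7) (4,7) (4,7)
{U/Mid/s} → row (3,4) (3,4) (7,3) (4,7) (4,7) (4,7) (4,7) (4,7)
That's 12 distinct rows out of 12 strategies.

12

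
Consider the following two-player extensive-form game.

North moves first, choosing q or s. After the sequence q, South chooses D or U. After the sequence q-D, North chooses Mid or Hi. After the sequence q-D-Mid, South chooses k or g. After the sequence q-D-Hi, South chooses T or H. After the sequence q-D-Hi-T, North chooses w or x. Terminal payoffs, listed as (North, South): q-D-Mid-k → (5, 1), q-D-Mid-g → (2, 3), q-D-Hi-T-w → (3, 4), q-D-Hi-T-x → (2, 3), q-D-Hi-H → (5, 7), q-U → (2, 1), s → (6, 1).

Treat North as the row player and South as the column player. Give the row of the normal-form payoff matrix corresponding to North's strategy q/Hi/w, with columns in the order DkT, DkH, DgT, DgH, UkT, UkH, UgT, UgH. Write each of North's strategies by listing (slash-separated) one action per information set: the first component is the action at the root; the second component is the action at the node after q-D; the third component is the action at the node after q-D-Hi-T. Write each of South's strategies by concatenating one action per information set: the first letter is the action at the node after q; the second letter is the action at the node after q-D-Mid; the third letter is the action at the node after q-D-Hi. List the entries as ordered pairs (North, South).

(3,4) (5,7) (3,4) (5,7) (2,1) (2,1) (2,1) (2,1)

vs DkT: North plays q → South plays D at [q] → North plays Hi at [q-D] → South plays T at [q-D-Hi] → North plays w at [q-D-Hi-T] → (3, 4)
vs DkH: North plays q → South plays D at [q] → North plays Hi at [q-D] → South plays H at [q-D-Hi] → (5, 7)
vs DgT: North plays q → South plays D at [q] → North plays Hi at [q-D] → South plays T at [q-D-Hi] → North plays w at [q-D-Hi-T] → (3, 4)
vs DgH: North plays q → South plays D at [q] → North plays Hi at [q-D] → South plays H at [q-D-Hi] → (5, 7)
vs UkT: North plays q → South plays U at [q] → (2, 1)
vs UkH: North plays q → South plays U at [q] → (2, 1)
vs UgT: North plays q → South plays U at [q] → (2, 1)
vs UgH: North plays q → South plays U at [q] → (2, 1)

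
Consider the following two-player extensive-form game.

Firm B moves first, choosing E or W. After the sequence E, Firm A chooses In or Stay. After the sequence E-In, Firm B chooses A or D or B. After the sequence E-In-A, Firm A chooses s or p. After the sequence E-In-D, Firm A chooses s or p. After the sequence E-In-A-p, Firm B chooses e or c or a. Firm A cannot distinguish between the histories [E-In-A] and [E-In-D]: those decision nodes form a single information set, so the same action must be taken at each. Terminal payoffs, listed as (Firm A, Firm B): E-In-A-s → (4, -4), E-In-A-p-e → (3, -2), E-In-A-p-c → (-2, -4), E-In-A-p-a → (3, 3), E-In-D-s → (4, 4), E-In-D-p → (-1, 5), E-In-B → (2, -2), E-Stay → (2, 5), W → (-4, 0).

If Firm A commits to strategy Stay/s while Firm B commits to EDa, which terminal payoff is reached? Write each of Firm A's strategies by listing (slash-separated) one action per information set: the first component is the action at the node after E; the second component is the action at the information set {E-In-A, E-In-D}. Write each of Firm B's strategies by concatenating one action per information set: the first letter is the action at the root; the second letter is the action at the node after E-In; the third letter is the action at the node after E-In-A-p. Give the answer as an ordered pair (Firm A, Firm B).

Trace the play path from the root:
  Firm B plays E
  Firm A plays Stay at [E]
→ terminal payoff (2, 5).
(Firm A's choice at the information set {E-In-A, E-In-D} is never reached on this path, so it doesn't affect the outcome.)

(2, 5)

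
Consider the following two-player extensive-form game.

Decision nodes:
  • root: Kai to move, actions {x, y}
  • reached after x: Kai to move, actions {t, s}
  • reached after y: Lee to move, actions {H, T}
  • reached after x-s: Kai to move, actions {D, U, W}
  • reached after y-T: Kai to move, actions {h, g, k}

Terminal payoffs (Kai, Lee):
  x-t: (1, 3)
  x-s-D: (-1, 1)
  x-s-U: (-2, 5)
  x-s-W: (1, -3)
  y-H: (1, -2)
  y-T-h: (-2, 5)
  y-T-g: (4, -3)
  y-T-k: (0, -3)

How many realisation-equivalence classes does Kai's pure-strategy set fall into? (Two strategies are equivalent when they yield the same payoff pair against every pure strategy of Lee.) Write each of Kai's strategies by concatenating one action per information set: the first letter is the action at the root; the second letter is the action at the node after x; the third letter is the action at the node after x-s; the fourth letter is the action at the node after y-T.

7

Kai has 36 pure strategies: xtDh, xtDg, xtDk, xtUh, xtUg, xtUk, xtWh, xtWg, xtWk, xsDh, xsDg, xsDk, xsUh, xsUg, xsUk, xsWh, xsWg, xsWk, ytDh, ytDg, ytDk, ytUh, ytUg, ytUk, ytWh, ytWg, ytWk, ysDh, ysDg, ysDk, ysUh, ysUg, ysUk, ysWh, ysWg, ysWk. Columns: H, T.
{xtDh, xtDg, xtDk, xtUh, xtUg, xtUk, xtWh, xtWg, xtWk} → row (1,3) (1,3)
{xsDh, xsDg, xsDk} → row (-1,1) (-1,1)
{xsUh, xsUg, xsUk} → row (-2,5) (-2,5)
{xsWh, xsWg, xsWk} → row (1,-3) (1,-3)
{ytDh, ytUh, ytWh, ysDh, ysUh, ysWh} → row (1,-2) (-2,5)
{ytDg, ytUg, ytWg, ysDg, ysUg, ysWg} → row (1,-2) (4,-3)
{ytDk, ytUk, ytWk, ysDk, ysUk, ysWk} → row (1,-2) (0,-3)
That's 7 distinct rows out of 36 strategies.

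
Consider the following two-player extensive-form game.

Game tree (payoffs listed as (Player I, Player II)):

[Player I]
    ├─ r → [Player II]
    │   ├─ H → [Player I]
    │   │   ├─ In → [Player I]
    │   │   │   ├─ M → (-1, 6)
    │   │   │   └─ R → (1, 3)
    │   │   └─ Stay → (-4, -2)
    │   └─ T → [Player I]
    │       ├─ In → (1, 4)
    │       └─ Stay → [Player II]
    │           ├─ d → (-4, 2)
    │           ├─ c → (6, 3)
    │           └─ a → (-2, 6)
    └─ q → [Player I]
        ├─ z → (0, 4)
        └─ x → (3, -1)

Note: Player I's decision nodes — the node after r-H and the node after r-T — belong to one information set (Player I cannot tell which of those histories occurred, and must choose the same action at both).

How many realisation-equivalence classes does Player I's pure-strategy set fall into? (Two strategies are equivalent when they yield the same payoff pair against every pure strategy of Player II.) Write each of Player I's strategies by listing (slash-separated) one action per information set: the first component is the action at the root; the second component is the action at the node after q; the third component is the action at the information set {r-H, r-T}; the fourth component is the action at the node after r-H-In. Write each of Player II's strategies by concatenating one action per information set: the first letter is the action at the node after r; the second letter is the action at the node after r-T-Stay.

Player I has 16 pure strategies: r/z/In/M, r/z/In/R, r/z/Stay/M, r/z/Stay/R, r/x/In/M, r/x/In/R, r/x/Stay/M, r/x/Stay/R, q/z/In/M, q/z/In/R, q/z/Stay/M, q/z/Stay/R, q/x/In/M, q/x/In/R, q/x/Stay/M, q/x/Stay/R. Columns: Hd, Hc, Ha, Td, Tc, Ta.
{r/z/In/M, r/x/In/M} → row (-1,6) (-1,6) (-1,6) (1,4) (1,4) (1,4)
{r/z/In/R, r/x/In/R} → row (1,3) (1,3) (1,3) (1,4) (1,4) (1,4)
{r/z/Stay/M, r/z/Stay/R, r/x/Stay/M, r/x/Stay/R} → row (-4,-2) (-4,-2) (-4,-2) (-4,2) (6,3) (-2,6)
{q/z/In/M, q/z/In/R, q/z/Stay/M, q/z/Stay/R} → row (0,4) (0,4) (0,4) (0,4) (0,4) (0,4)
{q/x/In/M, q/x/In/R, q/x/Stay/M, q/x/Stay/R} → row (3,-1) (3,-1) (3,-1) (3,-1) (3,-1) (3,-1)
That's 5 distinct rows out of 16 strategies.

5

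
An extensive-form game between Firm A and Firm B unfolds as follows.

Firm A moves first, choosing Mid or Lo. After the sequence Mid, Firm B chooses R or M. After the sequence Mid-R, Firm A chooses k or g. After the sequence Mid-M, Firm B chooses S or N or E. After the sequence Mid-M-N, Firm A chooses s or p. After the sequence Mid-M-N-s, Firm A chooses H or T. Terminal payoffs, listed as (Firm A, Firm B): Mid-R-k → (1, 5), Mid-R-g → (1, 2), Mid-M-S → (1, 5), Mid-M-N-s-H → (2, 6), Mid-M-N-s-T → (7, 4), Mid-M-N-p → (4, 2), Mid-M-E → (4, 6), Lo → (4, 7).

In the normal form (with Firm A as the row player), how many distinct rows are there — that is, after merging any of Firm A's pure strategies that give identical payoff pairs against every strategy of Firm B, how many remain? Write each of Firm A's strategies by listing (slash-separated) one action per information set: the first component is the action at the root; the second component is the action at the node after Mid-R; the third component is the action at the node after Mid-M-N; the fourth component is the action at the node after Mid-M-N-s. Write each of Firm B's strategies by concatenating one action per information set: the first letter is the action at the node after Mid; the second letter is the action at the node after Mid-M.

Firm A has 16 pure strategies: Mid/k/s/H, Mid/k/s/T, Mid/k/p/H, Mid/k/p/T, Mid/g/s/H, Mid/g/s/T, Mid/g/p/H, Mid/g/p/T, Lo/k/s/H, Lo/k/s/T, Lo/k/p/H, Lo/k/p/T, Lo/g/s/H, Lo/g/s/T, Lo/g/p/H, Lo/g/p/T. Columns: RS, RN, RE, MS, MN, ME.
{Mid/k/s/H} → row (1,5) (1,5) (1,5) (1,5) (2,6) (4,6)
{Mid/k/s/T} → row (1,5) (1,5) (1,5) (1,5) (7,4) (4,6)
{Mid/k/p/H, Mid/k/p/T} → row (1,5) (1,5) (1,5) (1,5) (4,2) (4,6)
{Mid/g/s/H} → row (1,2) (1,2) (1,2) (1,5) (2,6) (4,6)
{Mid/g/s/T} → row (1,2) (1,2) (1,2) (1,5) (7,4) (4,6)
{Mid/g/p/H, Mid/g/p/T} → row (1,2) (1,2) (1,2) (1,5) (4,2) (4,6)
{Lo/k/s/H, Lo/k/s/T, Lo/k/p/H, Lo/k/p/T, Lo/g/s/H, Lo/g/s/T, Lo/g/p/H, Lo/g/p/T} → row (4,7) (4,7) (4,7) (4,7) (4,7) (4,7)
That's 7 distinct rows out of 16 strategies.

7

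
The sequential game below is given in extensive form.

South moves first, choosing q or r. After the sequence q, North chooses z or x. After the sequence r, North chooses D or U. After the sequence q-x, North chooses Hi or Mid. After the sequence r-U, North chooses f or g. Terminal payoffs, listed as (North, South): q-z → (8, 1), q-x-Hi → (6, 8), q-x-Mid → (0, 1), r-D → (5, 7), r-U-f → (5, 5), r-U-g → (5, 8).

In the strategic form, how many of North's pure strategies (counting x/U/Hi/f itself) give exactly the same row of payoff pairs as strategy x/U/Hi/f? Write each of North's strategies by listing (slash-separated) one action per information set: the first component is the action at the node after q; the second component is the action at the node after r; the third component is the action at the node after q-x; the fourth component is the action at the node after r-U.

1

Row for x/U/Hi/f (columns q, r): (6,8) (5,5).
Every one of North's information sets is on the play path for some reply by South when North follows x/U/Hi/f.
Changing the action at any of them therefore changes at least one column, so only x/U/Hi/f itself gives this row.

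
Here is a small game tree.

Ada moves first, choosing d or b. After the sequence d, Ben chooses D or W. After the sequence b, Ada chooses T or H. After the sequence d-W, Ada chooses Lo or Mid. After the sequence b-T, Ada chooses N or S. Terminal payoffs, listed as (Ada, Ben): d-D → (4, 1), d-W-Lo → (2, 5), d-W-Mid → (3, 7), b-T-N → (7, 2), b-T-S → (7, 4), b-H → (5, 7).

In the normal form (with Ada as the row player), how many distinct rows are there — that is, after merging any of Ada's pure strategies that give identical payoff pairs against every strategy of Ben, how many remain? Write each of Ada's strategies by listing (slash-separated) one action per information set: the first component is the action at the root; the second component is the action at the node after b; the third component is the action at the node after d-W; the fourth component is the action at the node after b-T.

Ada has 16 pure strategies: d/T/Lo/N, d/T/Lo/S, d/T/Mid/N, d/T/Mid/S, d/H/Lo/N, d/H/Lo/S, d/H/Mid/N, d/H/Mid/S, b/T/Lo/N, b/T/Lo/S, b/T/Mid/N, b/T/Mid/S, b/H/Lo/N, b/H/Lo/S, b/H/Mid/N, b/H/Mid/S. Columns: D, W.
{d/T/Lo/N, d/T/Lo/S, d/H/Lo/N, d/H/Lo/S} → row (4,1) (2,5)
{d/T/Mid/N, d/T/Mid/S, d/H/Mid/N, d/H/Mid/S} → row (4,1) (3,7)
{b/T/Lo/N, b/T/Mid/N} → row (7,2) (7,2)
{b/T/Lo/S, b/T/Mid/S} → row (7,4) (7,4)
{b/H/Lo/N, b/H/Lo/S, b/H/Mid/N, b/H/Mid/S} → row (5,7) (5,7)
That's 5 distinct rows out of 16 strategies.

5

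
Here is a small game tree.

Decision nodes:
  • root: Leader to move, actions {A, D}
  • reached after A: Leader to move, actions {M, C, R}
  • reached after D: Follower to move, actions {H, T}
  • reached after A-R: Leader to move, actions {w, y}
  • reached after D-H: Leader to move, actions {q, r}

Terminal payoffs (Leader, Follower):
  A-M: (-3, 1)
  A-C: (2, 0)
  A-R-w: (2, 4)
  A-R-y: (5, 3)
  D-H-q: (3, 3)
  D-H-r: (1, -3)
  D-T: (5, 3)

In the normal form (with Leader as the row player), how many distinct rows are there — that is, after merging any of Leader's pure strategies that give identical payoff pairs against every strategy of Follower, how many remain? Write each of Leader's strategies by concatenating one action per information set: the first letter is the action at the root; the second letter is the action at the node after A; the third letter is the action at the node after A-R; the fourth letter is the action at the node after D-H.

Leader has 24 pure strategies: AMwq, AMwr, AMyq, AMyr, ACwq, ACwr, ACyq, ACyr, ARwq, ARwr, ARyq, ARyr, DMwq, DMwr, DMyq, DMyr, DCwq, DCwr, DCyq, DCyr, DRwq, DRwr, DRyq, DRyr. Columns: H, T.
{AMwq, AMwr, AMyq, AMyr} → row (-3,1) (-3,1)
{ACwq, ACwr, ACyq, ACyr} → row (2,0) (2,0)
{ARwq, ARwr} → row (2,4) (2,4)
{ARyq, ARyr} → row (5,3) (5,3)
{DMwq, DMyq, DCwq, DCyq, DRwq, DRyq} → row (3,3) (5,3)
{DMwr, DMyr, DCwr, DCyr, DRwr, DRyr} → row (1,-3) (5,3)
That's 6 distinct rows out of 24 strategies.

6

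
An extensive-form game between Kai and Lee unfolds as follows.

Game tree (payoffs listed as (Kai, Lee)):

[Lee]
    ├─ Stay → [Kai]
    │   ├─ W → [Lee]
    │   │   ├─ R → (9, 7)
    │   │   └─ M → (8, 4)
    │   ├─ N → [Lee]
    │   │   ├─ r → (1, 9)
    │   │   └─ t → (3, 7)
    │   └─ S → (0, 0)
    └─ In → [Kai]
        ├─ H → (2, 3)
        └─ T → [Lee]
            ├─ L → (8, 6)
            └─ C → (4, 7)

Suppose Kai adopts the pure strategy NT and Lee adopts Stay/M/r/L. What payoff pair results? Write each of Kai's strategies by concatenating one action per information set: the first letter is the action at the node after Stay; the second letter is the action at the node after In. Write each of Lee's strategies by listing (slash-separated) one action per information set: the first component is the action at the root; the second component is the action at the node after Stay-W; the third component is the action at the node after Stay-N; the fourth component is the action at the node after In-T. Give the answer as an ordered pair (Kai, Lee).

Trace the play path from the root:
  Lee plays Stay
  Kai plays N at [Stay]
  Lee plays r at [Stay-N]
→ terminal payoff (1, 9).
(Kai's choice at the node after In is never reached on this path, so it doesn't affect the outcome.)

(1, 9)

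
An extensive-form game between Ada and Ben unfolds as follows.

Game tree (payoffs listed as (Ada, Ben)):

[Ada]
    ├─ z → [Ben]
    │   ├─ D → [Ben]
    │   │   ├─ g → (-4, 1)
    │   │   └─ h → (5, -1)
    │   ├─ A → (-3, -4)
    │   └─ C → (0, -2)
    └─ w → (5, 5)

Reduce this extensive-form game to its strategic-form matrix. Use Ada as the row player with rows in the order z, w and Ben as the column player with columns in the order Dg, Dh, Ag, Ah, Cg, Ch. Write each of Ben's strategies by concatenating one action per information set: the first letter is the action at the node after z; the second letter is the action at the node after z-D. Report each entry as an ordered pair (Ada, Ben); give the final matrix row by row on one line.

z: (-4,1) (5,-1) (-3,-4) (-3,-4) (0,-2) (0,-2) | w: (5,5) (5,5) (5,5) (5,5) (5,5) (5,5)

Row z: Dg→(-4,1), Dh→(5,-1), Ag→(-3,-4), Ah→(-3,-4), Cg→(0,-2), Ch→(0,-2)
Row w: Dg→(5,5), Dh→(5,5), Ag→(5,5), Ah→(5,5), Cg→(5,5), Ch→(5,5)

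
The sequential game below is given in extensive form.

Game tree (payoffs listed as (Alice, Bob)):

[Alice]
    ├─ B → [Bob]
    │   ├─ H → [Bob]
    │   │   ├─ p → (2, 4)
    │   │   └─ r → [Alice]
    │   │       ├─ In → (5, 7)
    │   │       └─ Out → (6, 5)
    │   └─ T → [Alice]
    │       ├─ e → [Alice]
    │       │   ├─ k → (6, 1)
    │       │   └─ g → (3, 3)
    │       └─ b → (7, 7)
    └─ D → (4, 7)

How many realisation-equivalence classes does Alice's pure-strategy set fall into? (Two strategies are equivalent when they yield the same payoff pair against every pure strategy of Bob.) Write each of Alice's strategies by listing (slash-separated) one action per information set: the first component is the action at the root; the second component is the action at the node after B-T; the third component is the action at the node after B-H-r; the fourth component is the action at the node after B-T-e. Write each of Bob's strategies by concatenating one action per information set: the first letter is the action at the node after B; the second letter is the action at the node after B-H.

7

Alice has 16 pure strategies: B/e/In/k, B/e/In/g, B/e/Out/k, B/e/Out/g, B/b/In/k, B/b/In/g, B/b/Out/k, B/b/Out/g, D/e/In/k, D/e/In/g, D/e/Out/k, D/e/Out/g, D/b/In/k, D/b/In/g, D/b/Out/k, D/b/Out/g. Columns: Hp, Hr, Tp, Tr.
{B/e/In/k} → row (2,4) (5,7) (6,1) (6,1)
{B/e/In/g} → row (2,4) (5,7) (3,3) (3,3)
{B/e/Out/k} → row (2,4) (6,5) (6,1) (6,1)
{B/e/Out/g} → row (2,4) (6,5) (3,3) (3,3)
{B/b/In/k, B/b/In/g} → row (2,4) (5,7) (7,7) (7,7)
{B/b/Out/k, B/b/Out/g} → row (2,4) (6,5) (7,7) (7,7)
{D/e/In/k, D/e/In/g, D/e/Out/k, D/e/Out/g, D/b/In/k, D/b/In/g, D/b/Out/k, D/b/Out/g} → row (4,7) (4,7) (4,7) (4,7)
That's 7 distinct rows out of 16 strategies.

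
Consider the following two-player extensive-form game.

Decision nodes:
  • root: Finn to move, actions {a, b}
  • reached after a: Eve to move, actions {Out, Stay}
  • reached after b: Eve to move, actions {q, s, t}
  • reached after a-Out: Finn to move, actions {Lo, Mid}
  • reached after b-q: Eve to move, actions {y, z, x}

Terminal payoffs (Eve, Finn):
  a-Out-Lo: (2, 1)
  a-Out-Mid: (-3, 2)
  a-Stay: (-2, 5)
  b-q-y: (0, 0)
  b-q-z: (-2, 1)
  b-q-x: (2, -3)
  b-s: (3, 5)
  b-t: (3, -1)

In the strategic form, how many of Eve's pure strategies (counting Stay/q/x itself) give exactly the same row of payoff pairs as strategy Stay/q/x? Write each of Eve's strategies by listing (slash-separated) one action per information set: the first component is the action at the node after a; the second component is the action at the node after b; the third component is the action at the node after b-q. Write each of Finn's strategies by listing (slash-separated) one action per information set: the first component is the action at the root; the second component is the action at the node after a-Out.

1

Row for Stay/q/x (columns a/Lo, a/Mid, b/Lo, b/Mid): (-2,5) (-2,5) (2,-3) (2,-3).
Every one of Eve's information sets is on the play path for some reply by Finn when Eve follows Stay/q/x.
Changing the action at any of them therefore changes at least one column, so only Stay/q/x itself gives this row.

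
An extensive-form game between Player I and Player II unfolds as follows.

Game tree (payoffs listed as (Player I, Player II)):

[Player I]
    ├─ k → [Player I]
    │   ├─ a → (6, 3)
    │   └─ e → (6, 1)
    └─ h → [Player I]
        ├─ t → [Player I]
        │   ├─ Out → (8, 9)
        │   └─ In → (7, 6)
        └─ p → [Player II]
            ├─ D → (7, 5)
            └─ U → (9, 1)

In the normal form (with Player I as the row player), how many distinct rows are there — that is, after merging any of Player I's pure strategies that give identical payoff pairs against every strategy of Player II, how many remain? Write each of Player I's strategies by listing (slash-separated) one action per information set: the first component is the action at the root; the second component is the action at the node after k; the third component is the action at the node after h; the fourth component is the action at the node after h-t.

Player I has 16 pure strategies: k/a/t/Out, k/a/t/In, k/a/p/Out, k/a/p/In, k/e/t/Out, k/e/t/In, k/e/p/Out, k/e/p/In, h/a/t/Out, h/a/t/In, h/a/p/Out, h/a/p/In, h/e/t/Out, h/e/t/In, h/e/p/Out, h/e/p/In. Columns: D, U.
{k/a/t/Out, k/a/t/In, k/a/p/Out, k/a/p/In} → row (6,3) (6,3)
{k/e/t/Out, k/e/t/In, k/e/p/Out, k/e/p/In} → row (6,1) (6,1)
{h/a/t/Out, h/e/t/Out} → row (8,9) (8,9)
{h/a/t/In, h/e/t/In} → row (7,6) (7,6)
{h/a/p/Out, h/a/p/In, h/e/p/Out, h/e/p/In} → row (7,5) (9,1)
That's 5 distinct rows out of 16 strategies.

5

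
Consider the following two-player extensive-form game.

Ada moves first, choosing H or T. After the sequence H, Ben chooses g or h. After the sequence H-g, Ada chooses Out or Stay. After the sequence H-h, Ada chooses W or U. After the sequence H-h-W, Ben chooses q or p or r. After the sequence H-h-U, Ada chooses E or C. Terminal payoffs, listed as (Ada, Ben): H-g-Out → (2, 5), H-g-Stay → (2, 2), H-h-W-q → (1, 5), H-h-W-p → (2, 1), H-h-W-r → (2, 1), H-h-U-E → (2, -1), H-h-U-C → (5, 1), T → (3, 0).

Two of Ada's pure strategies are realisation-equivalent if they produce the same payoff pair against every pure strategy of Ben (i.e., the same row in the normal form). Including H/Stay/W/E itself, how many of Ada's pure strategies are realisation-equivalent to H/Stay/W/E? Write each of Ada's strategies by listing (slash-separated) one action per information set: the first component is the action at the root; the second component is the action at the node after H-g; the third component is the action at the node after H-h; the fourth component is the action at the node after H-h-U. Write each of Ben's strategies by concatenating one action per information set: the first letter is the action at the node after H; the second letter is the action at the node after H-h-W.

2

Row for H/Stay/W/E (columns gq, gp, gr, hq, hp, hr): (2,2) (2,2) (2,2) (1,5) (2,1) (2,1).
Under H/Stay/W/E, Ada's choice at the node after H-h-U can never be reached regardless of what Ben does, so varying those choices leaves every outcome unchanged.
Holding the reachable choices fixed and varying the unreachable one freely already gives 2 equivalent strategies.
No other strategy reproduces this row, so those 2 are the full class: H/Stay/W/E, H/Stay/W/C.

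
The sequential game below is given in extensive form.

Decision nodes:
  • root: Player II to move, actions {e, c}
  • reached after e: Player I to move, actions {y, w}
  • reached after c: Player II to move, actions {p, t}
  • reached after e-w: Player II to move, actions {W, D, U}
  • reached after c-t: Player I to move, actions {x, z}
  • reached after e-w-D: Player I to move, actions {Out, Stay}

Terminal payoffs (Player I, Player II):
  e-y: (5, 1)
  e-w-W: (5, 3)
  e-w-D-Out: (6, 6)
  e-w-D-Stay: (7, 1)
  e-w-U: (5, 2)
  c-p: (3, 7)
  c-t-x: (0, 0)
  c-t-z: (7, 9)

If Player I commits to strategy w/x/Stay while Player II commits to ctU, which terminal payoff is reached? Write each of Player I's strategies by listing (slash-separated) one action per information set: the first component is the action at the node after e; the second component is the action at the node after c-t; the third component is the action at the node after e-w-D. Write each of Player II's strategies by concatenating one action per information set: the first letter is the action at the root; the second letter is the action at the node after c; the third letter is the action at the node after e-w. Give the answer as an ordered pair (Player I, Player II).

Trace the play path from the root:
  Player II plays c
  Player II plays t at [c]
  Player I plays x at [c-t]
→ terminal payoff (0, 0).
(Player I's choice at the node after e is never reached on this path, so it doesn't affect the outcome.)

(0, 0)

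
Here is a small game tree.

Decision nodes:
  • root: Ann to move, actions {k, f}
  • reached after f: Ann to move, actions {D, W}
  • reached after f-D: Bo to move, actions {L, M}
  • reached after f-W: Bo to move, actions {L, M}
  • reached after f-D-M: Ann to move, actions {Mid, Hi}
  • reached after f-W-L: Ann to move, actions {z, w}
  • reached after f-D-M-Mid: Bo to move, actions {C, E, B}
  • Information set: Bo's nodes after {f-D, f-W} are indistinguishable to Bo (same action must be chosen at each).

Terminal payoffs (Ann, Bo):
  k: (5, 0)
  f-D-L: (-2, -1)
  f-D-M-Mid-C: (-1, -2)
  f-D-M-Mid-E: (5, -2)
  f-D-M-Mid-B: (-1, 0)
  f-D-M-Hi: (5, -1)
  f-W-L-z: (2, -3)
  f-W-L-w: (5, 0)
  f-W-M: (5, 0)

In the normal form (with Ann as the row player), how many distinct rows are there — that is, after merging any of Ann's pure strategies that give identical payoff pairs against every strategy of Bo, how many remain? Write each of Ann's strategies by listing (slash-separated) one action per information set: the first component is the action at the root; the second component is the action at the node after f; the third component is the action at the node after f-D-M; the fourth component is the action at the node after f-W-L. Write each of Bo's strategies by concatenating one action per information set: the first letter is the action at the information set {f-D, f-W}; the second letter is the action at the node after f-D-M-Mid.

Ann has 16 pure strategies: k/D/Mid/z, k/D/Mid/w, k/D/Hi/z, k/D/Hi/w, k/W/Mid/z, k/W/Mid/w, k/W/Hi/z, k/W/Hi/w, f/D/Mid/z, f/D/Mid/w, f/D/Hi/z, f/D/Hi/w, f/W/Mid/z, f/W/Mid/w, f/W/Hi/z, f/W/Hi/w. Columns: LC, LE, LB, MC, ME, MB.
{k/D/Mid/z, k/D/Mid/w, k/D/Hi/z, k/D/Hi/w, k/W/Mid/z, k/W/Mid/w, k/W/Hi/z, k/W/Hi/w, f/W/Mid/w, f/W/Hi/w} → row (5,0) (5,0) (5,0) (5,0) (5,0) (5,0)
{f/D/Mid/z, f/D/Mid/w} → row (-2,-1) (-2,-1) (-2,-1) (-1,-2) (5,-2) (-1,0)
{f/D/Hi/z, f/D/Hi/w} → row (-2,-1) (-2,-1) (-2,-1) (5,-1) (5,-1) (5,-1)
{f/W/Mid/z, f/W/Hi/z} → row (2,-3) (2,-3) (2,-3) (5,0) (5,0) (5,0)
That's 4 distinct rows out of 16 strategies.

4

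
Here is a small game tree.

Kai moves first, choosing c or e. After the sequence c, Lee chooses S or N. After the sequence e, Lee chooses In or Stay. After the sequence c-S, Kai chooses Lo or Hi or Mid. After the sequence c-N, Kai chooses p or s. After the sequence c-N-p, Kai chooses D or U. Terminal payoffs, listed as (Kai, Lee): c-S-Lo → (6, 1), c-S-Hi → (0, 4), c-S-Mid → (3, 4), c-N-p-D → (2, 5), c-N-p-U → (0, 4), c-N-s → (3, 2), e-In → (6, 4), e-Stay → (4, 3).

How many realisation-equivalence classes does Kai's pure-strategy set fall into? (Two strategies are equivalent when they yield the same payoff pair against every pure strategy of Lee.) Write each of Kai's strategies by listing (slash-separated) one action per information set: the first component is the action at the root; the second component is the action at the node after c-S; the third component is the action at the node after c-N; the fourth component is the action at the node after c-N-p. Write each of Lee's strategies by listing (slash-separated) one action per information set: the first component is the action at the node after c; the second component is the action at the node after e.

Kai has 24 pure strategies: c/Lo/p/D, c/Lo/p/U, c/Lo/s/D, c/Lo/s/U, c/Hi/p/D, c/Hi/p/U, c/Hi/s/D, c/Hi/s/U, c/Mid/p/D, c/Mid/p/U, c/Mid/s/D, c/Mid/s/U, e/Lo/p/D, e/Lo/p/U, e/Lo/s/D, e/Lo/s/U, e/Hi/p/D, e/Hi/p/U, e/Hi/s/D, e/Hi/s/U, e/Mid/p/D, e/Mid/p/U, e/Mid/s/D, e/Mid/s/U. Columns: S/In, S/Stay, N/In, N/Stay.
{c/Lo/p/D} → row (6,1) (6,1) (2,5) (2,5)
{c/Lo/p/U} → row (6,1) (6,1) (0,4) (0,4)
{c/Lo/s/D, c/Lo/s/U} → row (6,1) (6,1) (3,2) (3,2)
{c/Hi/p/D} → row (0,4) (0,4) (2,5) (2,5)
{c/Hi/p/U} → row (0,4) (0,4) (0,4) (0,4)
{c/Hi/s/D, c/Hi/s/U} → row (0,4) (0,4) (3,2) (3,2)
{c/Mid/p/D} → row (3,4) (3,4) (2,5) (2,5)
{c/Mid/p/U} → row (3,4) (3,4) (0,4) (0,4)
{c/Mid/s/D, c/Mid/s/U} → row (3,4) (3,4) (3,2) (3,2)
{e/Lo/p/D, e/Lo/p/U, e/Lo/s/D, e/Lo/s/U, e/Hi/p/D, e/Hi/p/U, e/Hi/s/D, e/Hi/s/U, e/Mid/p/D, e/Mid/p/U, e/Mid/s/D, e/Mid/s/U} → row (6,4) (4,3) (6,4) (4,3)
That's 10 distinct rows out of 24 strategies.

10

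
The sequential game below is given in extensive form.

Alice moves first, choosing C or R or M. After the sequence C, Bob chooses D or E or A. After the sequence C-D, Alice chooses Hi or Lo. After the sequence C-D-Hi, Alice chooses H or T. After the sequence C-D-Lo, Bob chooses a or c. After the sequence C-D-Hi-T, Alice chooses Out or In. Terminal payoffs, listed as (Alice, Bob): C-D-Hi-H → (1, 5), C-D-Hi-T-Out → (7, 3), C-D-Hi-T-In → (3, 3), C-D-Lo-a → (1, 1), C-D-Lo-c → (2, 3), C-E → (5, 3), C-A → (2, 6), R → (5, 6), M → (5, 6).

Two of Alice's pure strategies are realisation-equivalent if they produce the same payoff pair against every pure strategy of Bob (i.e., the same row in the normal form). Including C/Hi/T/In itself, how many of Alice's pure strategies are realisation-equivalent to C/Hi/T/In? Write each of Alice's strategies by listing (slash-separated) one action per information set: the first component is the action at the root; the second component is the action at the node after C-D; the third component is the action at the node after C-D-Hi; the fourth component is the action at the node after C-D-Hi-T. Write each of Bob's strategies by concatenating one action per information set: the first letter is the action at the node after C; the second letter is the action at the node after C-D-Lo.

Row for C/Hi/T/In (columns Da, Dc, Ea, Ec, Aa, Ac): (3,3) (3,3) (5,3) (5,3) (2,6) (2,6).
Every one of Alice's information sets is on the play path for some reply by Bob when Alice follows C/Hi/T/In.
Changing the action at any of them therefore changes at least one column, so only C/Hi/T/In itself gives this row.

1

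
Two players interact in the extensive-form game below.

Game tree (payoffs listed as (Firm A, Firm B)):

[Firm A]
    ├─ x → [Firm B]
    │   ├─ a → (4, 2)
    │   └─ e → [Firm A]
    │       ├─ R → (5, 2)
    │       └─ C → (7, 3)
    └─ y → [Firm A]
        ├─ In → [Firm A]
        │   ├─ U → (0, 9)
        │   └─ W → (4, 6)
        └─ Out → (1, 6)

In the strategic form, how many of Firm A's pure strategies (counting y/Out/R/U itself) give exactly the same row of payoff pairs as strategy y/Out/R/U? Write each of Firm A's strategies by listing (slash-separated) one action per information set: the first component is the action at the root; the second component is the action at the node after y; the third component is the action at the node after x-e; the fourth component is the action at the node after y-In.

Row for y/Out/R/U (columns a, e): (1,6) (1,6).
Under y/Out/R/U, Firm A's choice at the node after x-e and at the node after y-In can never be reached regardless of what Firm B does, so varying those choices leaves every outcome unchanged.
Holding the reachable choices fixed and varying the unreachable ones freely already gives 2 × 2 = 4 equivalent strategies.
No other strategy reproduces this row, so those 4 are the full class: y/Out/R/U, y/Out/R/W, y/Out/C/U, y/Out/C/W.

4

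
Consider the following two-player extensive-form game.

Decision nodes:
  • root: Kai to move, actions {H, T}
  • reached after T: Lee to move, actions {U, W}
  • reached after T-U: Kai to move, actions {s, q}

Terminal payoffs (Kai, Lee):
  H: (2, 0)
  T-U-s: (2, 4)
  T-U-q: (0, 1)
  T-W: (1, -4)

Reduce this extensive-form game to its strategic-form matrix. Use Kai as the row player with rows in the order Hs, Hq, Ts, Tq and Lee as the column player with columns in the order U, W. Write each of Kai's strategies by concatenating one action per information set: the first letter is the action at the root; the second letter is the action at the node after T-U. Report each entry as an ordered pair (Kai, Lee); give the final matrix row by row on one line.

            U        W
  Hs    (2,0)    (2,0)
  Hq    (2,0)    (2,0)
  Ts    (2,4)   (1,-4)
  Tq    (0,1)   (1,-4)

Hs: (2,0) (2,0) | Hq: (2,0) (2,0) | Ts: (2,4) (1,-4) | Tq: (0,1) (1,-4)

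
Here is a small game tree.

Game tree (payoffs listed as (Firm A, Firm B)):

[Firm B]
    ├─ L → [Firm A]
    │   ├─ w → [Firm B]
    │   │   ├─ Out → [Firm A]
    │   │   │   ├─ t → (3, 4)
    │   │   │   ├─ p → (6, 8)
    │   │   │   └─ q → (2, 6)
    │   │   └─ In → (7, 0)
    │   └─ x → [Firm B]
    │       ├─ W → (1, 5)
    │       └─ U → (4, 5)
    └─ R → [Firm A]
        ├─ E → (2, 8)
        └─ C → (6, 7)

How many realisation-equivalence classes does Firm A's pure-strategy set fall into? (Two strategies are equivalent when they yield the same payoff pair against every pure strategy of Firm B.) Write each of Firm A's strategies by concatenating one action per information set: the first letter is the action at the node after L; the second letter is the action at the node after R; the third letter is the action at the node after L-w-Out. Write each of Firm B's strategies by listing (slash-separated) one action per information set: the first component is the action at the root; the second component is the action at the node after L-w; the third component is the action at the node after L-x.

8

Firm A has 12 pure strategies: wEt, wEp, wEq, wCt, wCp, wCq, xEt, xEp, xEq, xCt, xCp, xCq. Columns: L/Out/W, L/Out/U, L/In/W, L/In/U, R/Out/W, R/Out/U, R/In/W, R/In/U.
{wEt} → row (3,4) (3,4) (7,0) (7,0) (2,8) (2,8) (2,8) (2,8)
{wEp} → row (6,8) (6,8) (7,0) (7,0) (2,8) (2,8) (2,8) (2,8)
{wEq} → row (2,6) (2,6) (7,0) (7,0) (2,8) (2,8) (2,8) (2,8)
{wCt} → row (3,4) (3,4) (7,0) (7,0) (6,7) (6,7) (6,7) (6,7)
{wCp} → row (6,8) (6,8) (7,0) (7,0) (6,7) (6,7) (6,7) (6,7)
{wCq} → row (2,6) (2,6) (7,0) (7,0) (6,7) (6,7) (6,7) (6,7)
{xEt, xEp, xEq} → row (1,5) (4,5) (1,5) (4,5) (2,8) (2,8) (2,8) (2,8)
{xCt, xCp, xCq} → row (1,5) (4,5) (1,5) (4,5) (6,7) (6,7) (6,7) (6,7)
That's 8 distinct rows out of 12 strategies.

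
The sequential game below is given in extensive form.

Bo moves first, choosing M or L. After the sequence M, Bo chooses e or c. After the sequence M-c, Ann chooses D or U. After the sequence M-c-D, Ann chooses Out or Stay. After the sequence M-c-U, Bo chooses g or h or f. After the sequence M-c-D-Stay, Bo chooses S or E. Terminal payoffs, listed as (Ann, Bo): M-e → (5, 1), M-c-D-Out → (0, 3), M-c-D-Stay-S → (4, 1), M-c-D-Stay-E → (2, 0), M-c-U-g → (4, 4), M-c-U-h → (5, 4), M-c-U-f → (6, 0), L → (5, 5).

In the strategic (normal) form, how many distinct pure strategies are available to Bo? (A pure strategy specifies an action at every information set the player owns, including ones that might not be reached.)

Bo owns the root with actions {M, L} — two choices.
Bo owns the node after M with actions {e, c} — two choices.
Bo owns the node after M-c-U with actions {g, h, f} — three choices.
Bo owns the node after M-c-D-Stay with actions {S, E} — two choices.
A pure strategy fixes one action at each information set independently, so the count is the product 2 × 2 × 3 × 2 = 24.
(For reference, Ann has 4 pure strategies, giving a 24×4 normal-form matrix.)

24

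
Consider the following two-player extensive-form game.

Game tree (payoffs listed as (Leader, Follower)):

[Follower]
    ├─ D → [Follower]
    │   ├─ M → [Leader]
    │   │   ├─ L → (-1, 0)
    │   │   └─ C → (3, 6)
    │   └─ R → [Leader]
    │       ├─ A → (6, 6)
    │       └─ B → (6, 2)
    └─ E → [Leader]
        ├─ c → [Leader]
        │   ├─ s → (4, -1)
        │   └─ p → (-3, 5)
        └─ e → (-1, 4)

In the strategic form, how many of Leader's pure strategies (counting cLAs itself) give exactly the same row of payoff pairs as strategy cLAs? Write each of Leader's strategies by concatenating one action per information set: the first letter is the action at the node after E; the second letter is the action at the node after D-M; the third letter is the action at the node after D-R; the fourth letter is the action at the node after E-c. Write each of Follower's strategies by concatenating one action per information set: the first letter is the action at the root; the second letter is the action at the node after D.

1

Row for cLAs (columns DM, DR, EM, ER): (-1,0) (6,6) (4,-1) (4,-1).
Every one of Leader's information sets is on the play path for some reply by Follower when Leader follows cLAs.
Changing the action at any of them therefore changes at least one column, so only cLAs itself gives this row.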